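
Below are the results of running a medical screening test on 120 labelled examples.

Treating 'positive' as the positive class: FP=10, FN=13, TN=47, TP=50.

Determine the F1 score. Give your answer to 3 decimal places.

0.813

Precision = TP/(TP+FP) = 50/60 = 0.8333
Recall = TP/(TP+FN) = 50/63 = 0.7937
F1 = 2·TP/(2·TP+FP+FN) = 100/123 = 0.813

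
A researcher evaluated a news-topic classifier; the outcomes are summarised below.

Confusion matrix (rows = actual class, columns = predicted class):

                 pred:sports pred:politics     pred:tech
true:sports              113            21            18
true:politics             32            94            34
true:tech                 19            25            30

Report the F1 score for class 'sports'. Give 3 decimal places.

0.715

Treat 'sports' as positive and all other classes as negative.
F1 score = 2·TP/(2·TP+FP+FN).
sports: TP=113, FP=32+19=51, FN=21+18=39 → 226/316 = 0.7152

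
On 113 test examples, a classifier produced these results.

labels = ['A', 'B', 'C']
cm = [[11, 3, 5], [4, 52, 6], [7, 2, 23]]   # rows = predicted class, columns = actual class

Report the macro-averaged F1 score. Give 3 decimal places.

0.703

Per-class F1 score (2·TP/(2·TP+FP+FN)):
  A: TP=11, FP=3+5=8, FN=4+7=11 → 22/41 = 0.5366
  B: TP=52, FP=4+6=10, FN=3+2=5 → 104/119 = 0.8739
  C: TP=23, FP=7+2=9, FN=5+6=11 → 46/66 = 0.6970
Macro-F1 score = mean = (0.5366 + 0.8739 + 0.6970) / 3 = 0.703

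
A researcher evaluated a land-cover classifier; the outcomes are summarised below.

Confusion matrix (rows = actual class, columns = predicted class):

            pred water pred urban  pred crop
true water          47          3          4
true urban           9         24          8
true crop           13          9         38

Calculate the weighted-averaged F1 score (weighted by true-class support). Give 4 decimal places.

Per-class F1 score (2·TP/(2·TP+FP+FN)):
  water: TP=47, FP=9+13=22, FN=3+4=7 → 94/123 = 0.76423
  urban: TP=24, FP=3+9=12, FN=9+8=17 → 48/77 = 0.62338
  crop: TP=38, FP=4+8=12, FN=13+9=22 → 76/110 = 0.69091
Weighted-F1 score = Σ (supportᵢ/N)·F1 scoreᵢ with N=155: (54/155)·0.76423 + (41/155)·0.62338 + (60/155)·0.69091 = 0.6986

0.6986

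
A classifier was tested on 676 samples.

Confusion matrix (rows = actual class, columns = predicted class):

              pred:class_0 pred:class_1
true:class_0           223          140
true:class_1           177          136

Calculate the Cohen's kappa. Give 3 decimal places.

Observed agreement pₒ = trace/N = 359/676 = 0.5311
Expected agreement pₑ = Σ (rowᵢ·colᵢ)/N² = (363·400 + 313·276)/676² = 0.5068
κ = (pₒ − pₑ)/(1 − pₑ) = (0.5311 − 0.5068)/(1 − 0.5068) = 0.049

0.049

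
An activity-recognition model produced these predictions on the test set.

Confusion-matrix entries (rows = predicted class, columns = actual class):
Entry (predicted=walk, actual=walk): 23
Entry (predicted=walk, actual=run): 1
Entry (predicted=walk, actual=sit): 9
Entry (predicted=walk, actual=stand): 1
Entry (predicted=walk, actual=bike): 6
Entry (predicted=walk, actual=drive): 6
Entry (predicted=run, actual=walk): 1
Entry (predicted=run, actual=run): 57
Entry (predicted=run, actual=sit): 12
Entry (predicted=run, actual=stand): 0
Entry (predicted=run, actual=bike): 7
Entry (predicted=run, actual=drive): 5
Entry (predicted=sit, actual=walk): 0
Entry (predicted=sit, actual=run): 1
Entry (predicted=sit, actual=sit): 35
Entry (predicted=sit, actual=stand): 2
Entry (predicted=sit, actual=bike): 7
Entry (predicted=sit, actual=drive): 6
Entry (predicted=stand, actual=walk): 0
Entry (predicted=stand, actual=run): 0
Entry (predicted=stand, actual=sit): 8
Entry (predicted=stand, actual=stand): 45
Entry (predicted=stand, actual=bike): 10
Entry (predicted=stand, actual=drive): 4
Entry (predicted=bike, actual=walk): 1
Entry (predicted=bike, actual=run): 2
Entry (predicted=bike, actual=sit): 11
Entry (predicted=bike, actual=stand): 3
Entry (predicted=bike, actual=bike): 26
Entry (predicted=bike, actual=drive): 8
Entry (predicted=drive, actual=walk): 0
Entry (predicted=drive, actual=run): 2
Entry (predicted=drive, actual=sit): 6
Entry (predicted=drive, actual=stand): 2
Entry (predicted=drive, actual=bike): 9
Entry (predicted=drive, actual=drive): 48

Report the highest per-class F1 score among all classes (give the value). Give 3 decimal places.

Per-class F1 score (2·TP/(2·TP+FP+FN)):
  walk: TP=23, FP=1+9+1+6+6=23, FN=1+0+0+1+0=2 → 46/71 = 0.6479
  run: TP=57, FP=1+12+0+7+5=25, FN=1+1+0+2+2=6 → 114/145 = 0.7862
  sit: TP=35, FP=0+1+2+7+6=16, FN=9+12+8+11+6=46 → 70/132 = 0.5303
  stand: TP=45, FP=0+0+8+10+4=22, FN=1+0+2+3+2=8 → 90/120 = 0.7500
  bike: TP=26, FP=1+2+11+3+8=25, FN=6+7+7+10+9=39 → 52/116 = 0.4483
  drive: TP=48, FP=0+2+6+2+9=19, FN=6+5+6+4+8=29 → 96/144 = 0.6667
Highest is class 'run' with F1 score = 0.786.

0.786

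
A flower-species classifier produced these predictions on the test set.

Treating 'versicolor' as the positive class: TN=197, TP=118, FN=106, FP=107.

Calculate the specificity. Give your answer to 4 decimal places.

0.6480

Specificity = TN/(TN+FP) = 197/(197+107) = 0.6480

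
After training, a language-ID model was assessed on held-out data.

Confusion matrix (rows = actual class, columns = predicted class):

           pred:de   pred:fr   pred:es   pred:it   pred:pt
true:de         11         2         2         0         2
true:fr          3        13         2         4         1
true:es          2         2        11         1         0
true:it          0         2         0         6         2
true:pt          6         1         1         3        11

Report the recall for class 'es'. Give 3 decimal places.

0.688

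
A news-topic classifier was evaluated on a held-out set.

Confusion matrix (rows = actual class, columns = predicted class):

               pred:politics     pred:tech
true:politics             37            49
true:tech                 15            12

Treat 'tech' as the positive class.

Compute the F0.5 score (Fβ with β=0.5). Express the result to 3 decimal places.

Fβ = (1+β²)·TP / ((1+β²)·TP + β²·FN + FP), with β²=1/4
= 1.25·12 / (1.25·12 + 0.25·15 + 49) = 0.221

0.221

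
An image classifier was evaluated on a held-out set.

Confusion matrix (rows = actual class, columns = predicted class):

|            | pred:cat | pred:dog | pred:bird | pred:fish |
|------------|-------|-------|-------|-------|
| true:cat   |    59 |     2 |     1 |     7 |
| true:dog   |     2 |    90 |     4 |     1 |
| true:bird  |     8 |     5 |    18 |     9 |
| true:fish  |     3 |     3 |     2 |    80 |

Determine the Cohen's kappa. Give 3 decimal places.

0.778

Observed agreement pₒ = trace/N = 247/294 = 0.8401
Expected agreement pₑ = Σ (rowᵢ·colᵢ)/N² = (69·72 + 97·100 + 40·25 + 88·97)/294² = 0.2800
κ = (pₒ − pₑ)/(1 − pₑ) = (0.8401 − 0.2800)/(1 − 0.2800) = 0.778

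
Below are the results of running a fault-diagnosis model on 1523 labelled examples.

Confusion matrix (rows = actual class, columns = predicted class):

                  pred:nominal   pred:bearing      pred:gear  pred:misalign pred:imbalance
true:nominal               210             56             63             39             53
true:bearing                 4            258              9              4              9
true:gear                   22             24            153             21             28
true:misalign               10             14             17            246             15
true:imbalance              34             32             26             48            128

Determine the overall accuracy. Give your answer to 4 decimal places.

0.6533

Accuracy = trace / total = (210+258+153+246+128=995) / 1523 = 995/1523 = 0.6533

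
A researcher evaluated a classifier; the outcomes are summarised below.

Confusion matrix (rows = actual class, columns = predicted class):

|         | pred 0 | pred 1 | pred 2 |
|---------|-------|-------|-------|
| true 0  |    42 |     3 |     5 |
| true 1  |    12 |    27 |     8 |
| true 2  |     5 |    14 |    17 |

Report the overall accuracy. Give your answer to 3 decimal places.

Accuracy = trace / total = (42+27+17=86) / 133 = 86/133 = 0.647

0.647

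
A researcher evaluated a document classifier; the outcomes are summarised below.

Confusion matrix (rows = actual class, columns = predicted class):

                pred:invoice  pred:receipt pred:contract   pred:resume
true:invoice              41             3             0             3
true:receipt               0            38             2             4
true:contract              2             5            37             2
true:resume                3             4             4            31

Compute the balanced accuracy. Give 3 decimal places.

0.820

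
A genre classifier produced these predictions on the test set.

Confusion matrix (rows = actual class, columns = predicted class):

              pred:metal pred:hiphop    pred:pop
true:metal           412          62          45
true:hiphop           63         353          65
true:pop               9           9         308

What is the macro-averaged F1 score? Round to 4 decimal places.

Per-class F1 score (2·TP/(2·TP+FP+FN)):
  metal: TP=412, FP=63+9=72, FN=62+45=107 → 824/1003 = 0.82154
  hiphop: TP=353, FP=62+9=71, FN=63+65=128 → 706/905 = 0.78011
  pop: TP=308, FP=45+65=110, FN=9+9=18 → 616/744 = 0.82796
Macro-F1 score = mean = (0.82154 + 0.78011 + 0.82796) / 3 = 0.8099

0.8099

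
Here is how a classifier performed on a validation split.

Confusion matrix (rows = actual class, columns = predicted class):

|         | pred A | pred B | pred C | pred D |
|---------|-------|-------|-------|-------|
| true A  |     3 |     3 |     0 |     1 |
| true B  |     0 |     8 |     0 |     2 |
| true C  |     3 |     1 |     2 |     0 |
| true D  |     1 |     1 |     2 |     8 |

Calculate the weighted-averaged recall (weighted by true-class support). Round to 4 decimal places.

0.6000

Per-class recall (TP/(TP+FN)):
  A: TP=3, FN=3+0+1=4 → 3/7 = 0.42857
  B: TP=8, FN=0+0+2=2 → 8/10 = 0.80000
  C: TP=2, FN=3+1+0=4 → 2/6 = 0.33333
  D: TP=8, FN=1+1+2=4 → 8/12 = 0.66667
Weighted-recall = Σ (supportᵢ/N)·recallᵢ with N=35: (7/35)·0.42857 + (10/35)·0.80000 + (6/35)·0.33333 + (12/35)·0.66667 = 0.6000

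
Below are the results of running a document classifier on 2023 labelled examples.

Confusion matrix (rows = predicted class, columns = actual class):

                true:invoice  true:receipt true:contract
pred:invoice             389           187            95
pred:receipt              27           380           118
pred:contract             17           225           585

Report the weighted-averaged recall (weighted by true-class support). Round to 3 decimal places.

Per-class recall (TP/(TP+FN)):
  invoice: TP=389, FN=27+17=44 → 389/433 = 0.8984
  receipt: TP=380, FN=187+225=412 → 380/792 = 0.4798
  contract: TP=585, FN=95+118=213 → 585/798 = 0.7331
Weighted-recall = Σ (supportᵢ/N)·recallᵢ with N=2023: (433/2023)·0.8984 + (792/2023)·0.4798 + (798/2023)·0.7331 = 0.669

0.669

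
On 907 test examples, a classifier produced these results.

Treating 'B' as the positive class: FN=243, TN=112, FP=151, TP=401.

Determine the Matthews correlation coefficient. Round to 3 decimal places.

MCC = (TP·TN − FP·FN) / √((TP+FP)(TP+FN)(TN+FP)(TN+FN))
Numerator = 401·112 − 151·243 = 8219
Denominator = √(552·644·263·355) = √33190137120 = 182181.6048
MCC = 8219 / 182181.6048 = 0.045

0.045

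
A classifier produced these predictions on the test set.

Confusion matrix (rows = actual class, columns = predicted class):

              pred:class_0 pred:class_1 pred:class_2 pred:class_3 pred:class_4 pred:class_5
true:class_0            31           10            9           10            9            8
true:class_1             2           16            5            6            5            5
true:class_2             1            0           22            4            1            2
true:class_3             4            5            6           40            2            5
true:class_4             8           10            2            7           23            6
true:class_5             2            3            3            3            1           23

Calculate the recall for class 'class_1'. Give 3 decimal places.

One-vs-rest for 'class_1': TP = diagonal; FP = other classes predicted 'class_1'; FN = 'class_1' predicted as other.
recall = TP/(TP+FN).
class_1: TP=16, FN=2+5+6+5+5=23 → 16/39 = 0.4103

0.410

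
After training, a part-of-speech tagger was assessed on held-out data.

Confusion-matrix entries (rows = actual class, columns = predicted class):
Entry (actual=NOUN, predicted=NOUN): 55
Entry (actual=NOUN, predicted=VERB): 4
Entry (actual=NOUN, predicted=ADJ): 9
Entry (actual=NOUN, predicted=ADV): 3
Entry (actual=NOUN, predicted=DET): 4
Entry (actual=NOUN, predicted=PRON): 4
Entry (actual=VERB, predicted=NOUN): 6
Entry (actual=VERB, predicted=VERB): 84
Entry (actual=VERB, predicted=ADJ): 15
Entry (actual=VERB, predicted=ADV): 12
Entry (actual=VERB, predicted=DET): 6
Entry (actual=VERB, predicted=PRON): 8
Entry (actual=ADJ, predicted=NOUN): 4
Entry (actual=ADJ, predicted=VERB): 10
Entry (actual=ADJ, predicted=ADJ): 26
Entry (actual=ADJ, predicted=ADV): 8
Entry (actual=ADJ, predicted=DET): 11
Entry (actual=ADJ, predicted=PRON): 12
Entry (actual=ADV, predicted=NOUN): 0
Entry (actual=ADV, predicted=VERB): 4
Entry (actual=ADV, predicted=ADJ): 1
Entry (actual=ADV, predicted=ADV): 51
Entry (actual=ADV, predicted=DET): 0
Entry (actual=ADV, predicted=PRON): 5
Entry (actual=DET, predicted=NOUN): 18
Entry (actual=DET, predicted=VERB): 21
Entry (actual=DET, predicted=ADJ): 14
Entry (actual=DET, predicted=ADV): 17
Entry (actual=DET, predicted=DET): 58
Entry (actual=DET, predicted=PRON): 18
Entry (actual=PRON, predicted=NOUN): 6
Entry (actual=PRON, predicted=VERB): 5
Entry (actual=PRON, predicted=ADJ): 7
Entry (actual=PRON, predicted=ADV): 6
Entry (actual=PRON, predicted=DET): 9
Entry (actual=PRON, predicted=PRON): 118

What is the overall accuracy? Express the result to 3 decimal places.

0.613

Accuracy = trace / total = (55+84+26+51+58+118=392) / 639 = 392/639 = 0.613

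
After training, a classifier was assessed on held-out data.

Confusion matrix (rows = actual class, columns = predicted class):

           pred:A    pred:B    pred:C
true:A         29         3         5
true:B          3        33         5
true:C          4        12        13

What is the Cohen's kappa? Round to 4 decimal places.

0.5424

Observed agreement pₒ = trace/N = 75/107 = 0.70093
Expected agreement pₑ = Σ (rowᵢ·colᵢ)/N² = (37·36 + 41·48 + 29·23)/107² = 0.34649
κ = (pₒ − pₑ)/(1 − pₑ) = (0.70093 − 0.34649)/(1 − 0.34649) = 0.5424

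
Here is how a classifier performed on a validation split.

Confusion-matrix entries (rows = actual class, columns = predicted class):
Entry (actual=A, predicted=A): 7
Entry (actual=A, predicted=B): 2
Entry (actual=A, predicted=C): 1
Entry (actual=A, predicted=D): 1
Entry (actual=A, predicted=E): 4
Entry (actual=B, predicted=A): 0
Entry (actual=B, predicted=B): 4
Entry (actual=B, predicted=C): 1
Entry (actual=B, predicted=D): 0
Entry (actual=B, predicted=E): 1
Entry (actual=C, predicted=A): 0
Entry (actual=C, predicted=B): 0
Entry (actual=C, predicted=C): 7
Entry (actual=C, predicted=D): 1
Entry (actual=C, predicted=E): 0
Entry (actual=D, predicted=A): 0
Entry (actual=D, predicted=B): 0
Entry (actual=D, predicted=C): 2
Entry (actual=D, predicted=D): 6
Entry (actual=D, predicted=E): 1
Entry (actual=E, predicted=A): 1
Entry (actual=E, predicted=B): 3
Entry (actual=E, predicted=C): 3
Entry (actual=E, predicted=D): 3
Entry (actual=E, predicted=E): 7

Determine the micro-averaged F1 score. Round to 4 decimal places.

0.5636

Micro-averaging pools counts across classes: ΣTP=31, ΣFP=24, ΣFN=24.
Micro-F1 score = 2·TP/(2·TP+FP+FN) on pooled counts = 0.5636 (equals overall accuracy in single-label multiclass).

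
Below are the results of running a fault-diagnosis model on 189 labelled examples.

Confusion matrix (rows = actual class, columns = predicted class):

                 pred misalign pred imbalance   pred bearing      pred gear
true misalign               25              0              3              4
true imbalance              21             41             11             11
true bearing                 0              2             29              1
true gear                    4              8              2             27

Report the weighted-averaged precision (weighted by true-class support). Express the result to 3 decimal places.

0.687

Per-class precision (TP/(TP+FP)):
  misalign: TP=25, FP=21+0+4=25 → 25/50 = 0.5000
  imbalance: TP=41, FP=0+2+8=10 → 41/51 = 0.8039
  bearing: TP=29, FP=3+11+2=16 → 29/45 = 0.6444
  gear: TP=27, FP=4+11+1=16 → 27/43 = 0.6279
Weighted-precision = Σ (supportᵢ/N)·precisionᵢ with N=189: (32/189)·0.5000 + (84/189)·0.8039 + (32/189)·0.6444 + (41/189)·0.6279 = 0.687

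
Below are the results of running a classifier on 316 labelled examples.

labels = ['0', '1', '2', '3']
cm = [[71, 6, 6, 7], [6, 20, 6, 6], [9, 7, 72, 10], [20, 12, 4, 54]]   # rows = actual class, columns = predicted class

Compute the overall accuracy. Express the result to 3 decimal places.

Accuracy = trace / total = (71+20+72+54=217) / 316 = 217/316 = 0.687

0.687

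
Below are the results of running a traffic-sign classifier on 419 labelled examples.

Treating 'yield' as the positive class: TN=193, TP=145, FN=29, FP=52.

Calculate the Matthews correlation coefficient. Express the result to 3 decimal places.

0.613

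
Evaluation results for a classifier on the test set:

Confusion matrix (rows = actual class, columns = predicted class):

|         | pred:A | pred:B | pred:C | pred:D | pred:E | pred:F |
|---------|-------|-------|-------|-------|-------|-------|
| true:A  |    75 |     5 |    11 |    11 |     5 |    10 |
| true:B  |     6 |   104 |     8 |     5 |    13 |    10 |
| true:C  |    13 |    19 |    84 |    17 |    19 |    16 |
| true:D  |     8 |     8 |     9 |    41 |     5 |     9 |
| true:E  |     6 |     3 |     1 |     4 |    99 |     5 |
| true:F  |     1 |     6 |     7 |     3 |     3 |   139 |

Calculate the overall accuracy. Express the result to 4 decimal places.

Accuracy = trace / total = (75+104+84+41+99+139=542) / 788 = 542/788 = 0.6878

0.6878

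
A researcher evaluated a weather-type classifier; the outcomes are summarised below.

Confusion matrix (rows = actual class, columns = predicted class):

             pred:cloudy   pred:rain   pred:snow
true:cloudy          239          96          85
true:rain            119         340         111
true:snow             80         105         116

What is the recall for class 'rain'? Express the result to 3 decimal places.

recall = TP/(TP+FN).
rain: TP=340, FN=119+111=230 → 340/570 = 0.5965

0.596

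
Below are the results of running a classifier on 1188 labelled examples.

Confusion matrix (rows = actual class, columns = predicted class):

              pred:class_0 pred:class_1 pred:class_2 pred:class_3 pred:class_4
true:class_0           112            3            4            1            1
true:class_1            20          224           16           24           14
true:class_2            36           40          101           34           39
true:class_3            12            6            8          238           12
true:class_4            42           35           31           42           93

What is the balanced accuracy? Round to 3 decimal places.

0.665

Balanced accuracy = mean of per-class recall.
  class_0: recall = 112/121 = 0.9256
  class_1: recall = 224/298 = 0.7517
  class_2: recall = 101/250 = 0.4040
  class_3: recall = 238/276 = 0.8623
  class_4: recall = 93/243 = 0.3827
Mean = (0.9256 + 0.7517 + 0.4040 + 0.8623 + 0.3827) / 5 = 0.665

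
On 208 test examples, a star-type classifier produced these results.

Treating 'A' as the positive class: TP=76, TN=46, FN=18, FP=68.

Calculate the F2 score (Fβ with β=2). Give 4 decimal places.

Fβ = (1+β²)·TP / ((1+β²)·TP + β²·FN + FP), with β²=4
= 5·76 / (5·76 + 4·18 + 68) = 0.7308

0.7308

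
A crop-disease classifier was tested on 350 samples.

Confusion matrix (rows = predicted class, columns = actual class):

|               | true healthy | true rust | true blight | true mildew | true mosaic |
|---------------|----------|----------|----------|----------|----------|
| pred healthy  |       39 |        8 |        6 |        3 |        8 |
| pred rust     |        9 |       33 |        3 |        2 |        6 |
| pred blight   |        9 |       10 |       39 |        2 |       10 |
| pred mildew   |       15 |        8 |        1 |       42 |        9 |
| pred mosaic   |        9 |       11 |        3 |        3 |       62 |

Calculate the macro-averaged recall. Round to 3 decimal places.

0.633

Per-class recall (TP/(TP+FN)):
  healthy: TP=39, FN=9+9+15+9=42 → 39/81 = 0.4815
  rust: TP=33, FN=8+10+8+11=37 → 33/70 = 0.4714
  blight: TP=39, FN=6+3+1+3=13 → 39/52 = 0.7500
  mildew: TP=42, FN=3+2+2+3=10 → 42/52 = 0.8077
  mosaic: TP=62, FN=8+6+10+9=33 → 62/95 = 0.6526
Macro-recall = mean = (0.4815 + 0.4714 + 0.7500 + 0.8077 + 0.6526) / 5 = 0.633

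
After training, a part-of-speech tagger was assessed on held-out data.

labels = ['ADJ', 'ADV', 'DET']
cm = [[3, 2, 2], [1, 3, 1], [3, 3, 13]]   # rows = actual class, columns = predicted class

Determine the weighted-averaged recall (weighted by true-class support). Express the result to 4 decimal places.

Per-class recall (TP/(TP+FN)):
  ADJ: TP=3, FN=2+2=4 → 3/7 = 0.42857
  ADV: TP=3, FN=1+1=2 → 3/5 = 0.60000
  DET: TP=13, FN=3+3=6 → 13/19 = 0.68421
Weighted-recall = Σ (supportᵢ/N)·recallᵢ with N=31: (7/31)·0.42857 + (5/31)·0.60000 + (19/31)·0.68421 = 0.6129

0.6129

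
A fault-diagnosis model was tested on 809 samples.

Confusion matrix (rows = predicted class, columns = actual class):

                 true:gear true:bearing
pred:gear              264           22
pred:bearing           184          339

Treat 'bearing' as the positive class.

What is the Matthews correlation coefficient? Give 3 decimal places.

0.549

MCC = (TP·TN − FP·FN) / √((TP+FP)(TP+FN)(TN+FP)(TN+FN))
Numerator = 339·264 − 184·22 = 85448
Denominator = √(523·361·448·286) = √24190950784 = 155534.4039
MCC = 85448 / 155534.4039 = 0.549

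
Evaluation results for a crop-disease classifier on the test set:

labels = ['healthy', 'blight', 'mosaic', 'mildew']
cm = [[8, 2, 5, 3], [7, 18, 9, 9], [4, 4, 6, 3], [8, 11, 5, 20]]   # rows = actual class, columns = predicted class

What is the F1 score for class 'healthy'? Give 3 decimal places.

0.356

Take TP from the diagonal, FP from the rest of the 'healthy' prediction marginal, FN from the rest of the 'healthy' actual marginal.
F1 score = 2·TP/(2·TP+FP+FN).
healthy: TP=8, FP=7+4+8=19, FN=2+5+3=10 → 16/45 = 0.3556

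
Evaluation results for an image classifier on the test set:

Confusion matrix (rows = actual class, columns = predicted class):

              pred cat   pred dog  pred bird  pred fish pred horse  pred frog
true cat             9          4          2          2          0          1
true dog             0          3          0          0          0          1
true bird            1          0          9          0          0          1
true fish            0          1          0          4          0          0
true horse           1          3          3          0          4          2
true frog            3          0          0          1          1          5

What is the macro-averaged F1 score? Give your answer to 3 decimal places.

Per-class F1 score (2·TP/(2·TP+FP+FN)):
  cat: TP=9, FP=0+1+0+1+3=5, FN=4+2+2+0+1=9 → 18/32 = 0.5625
  dog: TP=3, FP=4+0+1+3+0=8, FN=0+0+0+0+1=1 → 6/15 = 0.4000
  bird: TP=9, FP=2+0+0+3+0=5, FN=1+0+0+0+1=2 → 18/25 = 0.7200
  fish: TP=4, FP=2+0+0+0+1=3, FN=0+1+0+0+0=1 → 8/12 = 0.6667
  horse: TP=4, FP=0+0+0+0+1=1, FN=1+3+3+0+2=9 → 8/18 = 0.4444
  frog: TP=5, FP=1+1+1+0+2=5, FN=3+0+0+1+1=5 → 10/20 = 0.5000
Macro-F1 score = mean = (0.5625 + 0.4000 + 0.7200 + 0.6667 + 0.4444 + 0.5000) / 6 = 0.549

0.549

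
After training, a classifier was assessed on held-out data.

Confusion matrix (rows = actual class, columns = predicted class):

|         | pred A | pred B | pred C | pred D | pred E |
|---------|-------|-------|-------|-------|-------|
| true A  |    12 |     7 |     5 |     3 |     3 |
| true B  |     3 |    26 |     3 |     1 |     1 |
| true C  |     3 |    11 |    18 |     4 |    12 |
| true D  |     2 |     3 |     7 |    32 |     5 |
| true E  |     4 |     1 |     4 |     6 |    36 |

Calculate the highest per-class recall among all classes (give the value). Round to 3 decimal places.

Per-class recall (TP/(TP+FN)):
  A: TP=12, FN=7+5+3+3=18 → 12/30 = 0.4000
  B: TP=26, FN=3+3+1+1=8 → 26/34 = 0.7647
  C: TP=18, FN=3+11+4+12=30 → 18/48 = 0.3750
  D: TP=32, FN=2+3+7+5=17 → 32/49 = 0.6531
  E: TP=36, FN=4+1+4+6=15 → 36/51 = 0.7059
Highest is class 'B' with recall = 0.765.

0.765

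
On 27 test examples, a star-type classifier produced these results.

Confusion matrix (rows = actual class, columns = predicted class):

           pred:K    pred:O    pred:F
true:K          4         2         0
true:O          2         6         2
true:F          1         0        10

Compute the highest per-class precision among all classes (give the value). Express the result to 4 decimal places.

Per-class precision (TP/(TP+FP)):
  K: TP=4, FP=2+1=3 → 4/7 = 0.57143
  O: TP=6, FP=2+0=2 → 6/8 = 0.75000
  F: TP=10, FP=0+2=2 → 10/12 = 0.83333
Highest is class 'F' with precision = 0.8333.

0.8333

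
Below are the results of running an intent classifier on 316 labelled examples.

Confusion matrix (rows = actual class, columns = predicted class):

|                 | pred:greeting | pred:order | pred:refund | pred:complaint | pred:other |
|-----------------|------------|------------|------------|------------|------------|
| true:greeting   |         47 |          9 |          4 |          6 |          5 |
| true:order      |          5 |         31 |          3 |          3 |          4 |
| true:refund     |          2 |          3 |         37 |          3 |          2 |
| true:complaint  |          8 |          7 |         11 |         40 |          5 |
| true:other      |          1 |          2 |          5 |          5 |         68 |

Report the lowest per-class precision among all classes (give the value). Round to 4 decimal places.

0.5962

Per-class precision (TP/(TP+FP)):
  greeting: TP=47, FP=5+2+8+1=16 → 47/63 = 0.74603
  order: TP=31, FP=9+3+7+2=21 → 31/52 = 0.59615
  refund: TP=37, FP=4+3+11+5=23 → 37/60 = 0.61667
  complaint: TP=40, FP=6+3+3+5=17 → 40/57 = 0.70175
  other: TP=68, FP=5+4+2+5=16 → 68/84 = 0.80952
Lowest is class 'order' with precision = 0.5962.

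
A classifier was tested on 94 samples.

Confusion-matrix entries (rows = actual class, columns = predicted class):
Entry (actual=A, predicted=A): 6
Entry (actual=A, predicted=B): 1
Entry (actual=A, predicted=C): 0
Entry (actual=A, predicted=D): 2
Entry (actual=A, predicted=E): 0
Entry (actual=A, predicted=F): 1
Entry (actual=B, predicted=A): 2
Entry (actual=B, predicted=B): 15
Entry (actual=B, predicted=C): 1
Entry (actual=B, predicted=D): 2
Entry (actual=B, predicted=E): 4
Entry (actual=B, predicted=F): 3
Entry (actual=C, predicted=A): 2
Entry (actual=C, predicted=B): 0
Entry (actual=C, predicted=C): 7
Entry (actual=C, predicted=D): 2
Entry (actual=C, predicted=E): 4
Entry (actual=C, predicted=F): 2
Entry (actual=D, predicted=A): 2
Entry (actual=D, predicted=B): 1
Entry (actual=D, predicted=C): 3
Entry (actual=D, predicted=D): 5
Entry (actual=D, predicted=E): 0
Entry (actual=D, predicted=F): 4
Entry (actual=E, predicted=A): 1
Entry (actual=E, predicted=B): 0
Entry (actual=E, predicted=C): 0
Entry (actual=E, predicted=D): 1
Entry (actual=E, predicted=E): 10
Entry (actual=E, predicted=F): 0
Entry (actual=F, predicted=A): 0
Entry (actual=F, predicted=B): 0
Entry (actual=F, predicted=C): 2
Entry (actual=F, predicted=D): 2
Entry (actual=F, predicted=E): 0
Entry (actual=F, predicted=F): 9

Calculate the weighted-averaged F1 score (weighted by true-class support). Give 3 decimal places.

Per-class F1 score (2·TP/(2·TP+FP+FN)):
  A: TP=6, FP=2+2+2+1+0=7, FN=1+0+2+0+1=4 → 12/23 = 0.5217
  B: TP=15, FP=1+0+1+0+0=2, FN=2+1+2+4+3=12 → 30/44 = 0.6818
  C: TP=7, FP=0+1+3+0+2=6, FN=2+0+2+4+2=10 → 14/30 = 0.4667
  D: TP=5, FP=2+2+2+1+2=9, FN=2+1+3+0+4=10 → 10/29 = 0.3448
  E: TP=10, FP=0+4+4+0+0=8, FN=1+0+0+1+0=2 → 20/30 = 0.6667
  F: TP=9, FP=1+3+2+4+0=10, FN=0+0+2+2+0=4 → 18/32 = 0.5625
Weighted-F1 score = Σ (supportᵢ/N)·F1 scoreᵢ with N=94: (10/94)·0.5217 + (27/94)·0.6818 + (17/94)·0.4667 + (15/94)·0.3448 + (12/94)·0.6667 + (13/94)·0.5625 = 0.554

0.554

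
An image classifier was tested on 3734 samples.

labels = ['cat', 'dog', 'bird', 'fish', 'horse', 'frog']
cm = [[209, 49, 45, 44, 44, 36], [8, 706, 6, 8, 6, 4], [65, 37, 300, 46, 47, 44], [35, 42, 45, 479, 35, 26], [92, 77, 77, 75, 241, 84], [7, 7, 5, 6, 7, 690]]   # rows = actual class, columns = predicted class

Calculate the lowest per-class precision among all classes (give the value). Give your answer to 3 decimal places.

0.502

Per-class precision (TP/(TP+FP)):
  cat: TP=209, FP=8+65+35+92+7=207 → 209/416 = 0.5024
  dog: TP=706, FP=49+37+42+77+7=212 → 706/918 = 0.7691
  bird: TP=300, FP=45+6+45+77+5=178 → 300/478 = 0.6276
  fish: TP=479, FP=44+8+46+75+6=179 → 479/658 = 0.7280
  horse: TP=241, FP=44+6+47+35+7=139 → 241/380 = 0.6342
  frog: TP=690, FP=36+4+44+26+84=194 → 690/884 = 0.7805
Lowest is class 'cat' with precision = 0.502.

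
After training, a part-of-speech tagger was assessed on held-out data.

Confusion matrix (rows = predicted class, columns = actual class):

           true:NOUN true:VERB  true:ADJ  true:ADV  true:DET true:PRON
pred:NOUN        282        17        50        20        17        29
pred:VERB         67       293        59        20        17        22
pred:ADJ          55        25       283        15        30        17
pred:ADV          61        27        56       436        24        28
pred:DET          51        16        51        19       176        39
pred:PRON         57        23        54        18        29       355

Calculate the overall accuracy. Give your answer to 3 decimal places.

0.643

Accuracy = trace / total = (282+293+283+436+176+355=1825) / 2838 = 1825/2838 = 0.643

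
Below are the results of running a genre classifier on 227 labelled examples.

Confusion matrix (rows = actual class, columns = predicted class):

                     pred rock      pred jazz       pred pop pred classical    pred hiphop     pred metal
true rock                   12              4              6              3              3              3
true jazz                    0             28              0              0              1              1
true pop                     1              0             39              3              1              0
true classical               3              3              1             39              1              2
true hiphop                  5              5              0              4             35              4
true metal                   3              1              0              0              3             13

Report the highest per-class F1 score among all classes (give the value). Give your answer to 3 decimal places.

0.867

Per-class F1 score (2·TP/(2·TP+FP+FN)):
  rock: TP=12, FP=0+1+3+5+3=12, FN=4+6+3+3+3=19 → 24/55 = 0.4364
  jazz: TP=28, FP=4+0+3+5+1=13, FN=0+0+0+1+1=2 → 56/71 = 0.7887
  pop: TP=39, FP=6+0+1+0+0=7, FN=1+0+3+1+0=5 → 78/90 = 0.8667
  classical: TP=39, FP=3+0+3+4+0=10, FN=3+3+1+1+2=10 → 78/98 = 0.7959
  hiphop: TP=35, FP=3+1+1+1+3=9, FN=5+5+0+4+4=18 → 70/97 = 0.7216
  metal: TP=13, FP=3+1+0+2+4=10, FN=3+1+0+0+3=7 → 26/43 = 0.6047
Highest is class 'pop' with F1 score = 0.867.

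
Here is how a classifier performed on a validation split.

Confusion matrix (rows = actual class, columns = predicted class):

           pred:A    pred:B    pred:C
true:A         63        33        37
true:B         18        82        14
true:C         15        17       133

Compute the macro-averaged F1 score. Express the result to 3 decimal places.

Per-class F1 score (2·TP/(2·TP+FP+FN)):
  A: TP=63, FP=18+15=33, FN=33+37=70 → 126/229 = 0.5502
  B: TP=82, FP=33+17=50, FN=18+14=32 → 164/246 = 0.6667
  C: TP=133, FP=37+14=51, FN=15+17=32 → 266/349 = 0.7622
Macro-F1 score = mean = (0.5502 + 0.6667 + 0.7622) / 3 = 0.660

0.660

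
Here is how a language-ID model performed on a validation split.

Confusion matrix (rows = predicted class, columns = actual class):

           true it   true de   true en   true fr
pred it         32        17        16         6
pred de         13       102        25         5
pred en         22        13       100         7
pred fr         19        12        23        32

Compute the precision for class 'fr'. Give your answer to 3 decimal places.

0.372

Take TP from the diagonal, FP from the rest of the 'fr' prediction marginal, FN from the rest of the 'fr' actual marginal.
precision = TP/(TP+FP).
fr: TP=32, FP=19+12+23=54 → 32/86 = 0.3721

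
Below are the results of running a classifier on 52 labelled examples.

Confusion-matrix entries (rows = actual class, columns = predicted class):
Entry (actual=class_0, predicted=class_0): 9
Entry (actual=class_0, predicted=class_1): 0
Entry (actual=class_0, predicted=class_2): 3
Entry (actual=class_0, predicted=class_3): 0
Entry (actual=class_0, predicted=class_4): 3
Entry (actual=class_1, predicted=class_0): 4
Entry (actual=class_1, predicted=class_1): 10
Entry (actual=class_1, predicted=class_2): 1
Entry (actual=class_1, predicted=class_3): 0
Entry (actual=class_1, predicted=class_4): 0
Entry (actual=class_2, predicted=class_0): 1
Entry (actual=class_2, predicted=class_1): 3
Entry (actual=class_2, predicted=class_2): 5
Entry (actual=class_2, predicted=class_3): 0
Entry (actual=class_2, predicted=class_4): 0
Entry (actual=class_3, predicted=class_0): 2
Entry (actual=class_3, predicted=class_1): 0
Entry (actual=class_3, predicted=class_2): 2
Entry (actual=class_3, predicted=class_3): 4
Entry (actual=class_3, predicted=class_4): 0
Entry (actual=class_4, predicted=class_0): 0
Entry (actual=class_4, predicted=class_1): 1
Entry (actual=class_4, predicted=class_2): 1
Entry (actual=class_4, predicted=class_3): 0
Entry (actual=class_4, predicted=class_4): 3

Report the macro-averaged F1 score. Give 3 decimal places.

0.592

Per-class F1 score (2·TP/(2·TP+FP+FN)):
  class_0: TP=9, FP=4+1+2+0=7, FN=0+3+0+3=6 → 18/31 = 0.5806
  class_1: TP=10, FP=0+3+0+1=4, FN=4+1+0+0=5 → 20/29 = 0.6897
  class_2: TP=5, FP=3+1+2+1=7, FN=1+3+0+0=4 → 10/21 = 0.4762
  class_3: TP=4, FP=0+0+0+0=0, FN=2+0+2+0=4 → 8/12 = 0.6667
  class_4: TP=3, FP=3+0+0+0=3, FN=0+1+1+0=2 → 6/11 = 0.5455
Macro-F1 score = mean = (0.5806 + 0.6897 + 0.4762 + 0.6667 + 0.5455) / 5 = 0.592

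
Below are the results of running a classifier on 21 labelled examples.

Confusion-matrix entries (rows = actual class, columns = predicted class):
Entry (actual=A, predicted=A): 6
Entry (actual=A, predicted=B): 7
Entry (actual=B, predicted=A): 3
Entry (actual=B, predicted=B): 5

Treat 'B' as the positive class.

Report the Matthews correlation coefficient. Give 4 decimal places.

0.0849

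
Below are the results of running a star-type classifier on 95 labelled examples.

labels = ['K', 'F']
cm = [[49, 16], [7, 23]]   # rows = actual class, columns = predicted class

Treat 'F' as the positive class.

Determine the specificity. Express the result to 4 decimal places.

Specificity = TN/(TN+FP) = 49/(49+16) = 0.7538

0.7538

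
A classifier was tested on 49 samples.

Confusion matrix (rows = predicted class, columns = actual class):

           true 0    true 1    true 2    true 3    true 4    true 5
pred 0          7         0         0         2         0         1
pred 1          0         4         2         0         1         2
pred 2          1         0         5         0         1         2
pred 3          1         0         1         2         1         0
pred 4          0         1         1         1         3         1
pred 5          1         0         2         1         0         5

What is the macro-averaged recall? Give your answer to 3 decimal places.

0.540

Per-class recall (TP/(TP+FN)):
  0: TP=7, FN=0+1+1+0+1=3 → 7/10 = 0.7000
  1: TP=4, FN=0+0+0+1+0=1 → 4/5 = 0.8000
  2: TP=5, FN=0+2+1+1+2=6 → 5/11 = 0.4545
  3: TP=2, FN=2+0+0+1+1=4 → 2/6 = 0.3333
  4: TP=3, FN=0+1+1+1+0=3 → 3/6 = 0.5000
  5: TP=5, FN=1+2+2+0+1=6 → 5/11 = 0.4545
Macro-recall = mean = (0.7000 + 0.8000 + 0.4545 + 0.3333 + 0.5000 + 0.4545) / 6 = 0.540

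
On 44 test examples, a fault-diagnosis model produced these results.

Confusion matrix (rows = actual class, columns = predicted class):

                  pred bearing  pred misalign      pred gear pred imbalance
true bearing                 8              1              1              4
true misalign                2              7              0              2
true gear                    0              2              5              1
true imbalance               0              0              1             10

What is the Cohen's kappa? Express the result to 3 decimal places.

Observed agreement pₒ = trace/N = 30/44 = 0.6818
Expected agreement pₑ = Σ (rowᵢ·colᵢ)/N² = (14·10 + 11·10 + 8·7 + 11·17)/44² = 0.2546
κ = (pₒ − pₑ)/(1 − pₑ) = (0.6818 − 0.2546)/(1 − 0.2546) = 0.573

0.573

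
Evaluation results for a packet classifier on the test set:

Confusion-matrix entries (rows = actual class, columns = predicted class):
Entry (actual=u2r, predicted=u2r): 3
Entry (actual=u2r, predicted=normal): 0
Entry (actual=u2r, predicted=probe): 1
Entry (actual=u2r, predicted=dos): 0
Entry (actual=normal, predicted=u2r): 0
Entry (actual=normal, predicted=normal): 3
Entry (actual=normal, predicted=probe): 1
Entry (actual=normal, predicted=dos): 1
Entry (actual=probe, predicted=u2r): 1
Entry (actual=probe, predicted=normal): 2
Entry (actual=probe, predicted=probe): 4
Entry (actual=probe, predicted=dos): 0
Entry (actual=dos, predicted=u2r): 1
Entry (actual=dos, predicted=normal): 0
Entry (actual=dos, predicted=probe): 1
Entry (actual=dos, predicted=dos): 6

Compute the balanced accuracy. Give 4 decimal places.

0.6679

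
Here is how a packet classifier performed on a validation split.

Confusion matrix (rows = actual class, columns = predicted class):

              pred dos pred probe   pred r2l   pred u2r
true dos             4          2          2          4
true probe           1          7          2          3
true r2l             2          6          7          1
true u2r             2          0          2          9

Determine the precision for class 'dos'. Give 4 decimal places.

One-vs-rest for 'dos': TP = diagonal; FP = other classes predicted 'dos'; FN = 'dos' predicted as other.
precision = TP/(TP+FP).
dos: TP=4, FP=1+2+2=5 → 4/9 = 0.44444

0.4444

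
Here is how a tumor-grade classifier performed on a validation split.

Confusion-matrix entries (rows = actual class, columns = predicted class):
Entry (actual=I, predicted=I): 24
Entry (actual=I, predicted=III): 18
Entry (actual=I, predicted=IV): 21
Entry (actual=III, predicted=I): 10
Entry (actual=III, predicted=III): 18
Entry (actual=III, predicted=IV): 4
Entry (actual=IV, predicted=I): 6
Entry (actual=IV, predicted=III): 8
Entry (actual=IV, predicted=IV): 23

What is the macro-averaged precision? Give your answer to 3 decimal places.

0.496

Per-class precision (TP/(TP+FP)):
  I: TP=24, FP=10+6=16 → 24/40 = 0.6000
  III: TP=18, FP=18+8=26 → 18/44 = 0.4091
  IV: TP=23, FP=21+4=25 → 23/48 = 0.4792
Macro-precision = mean = (0.6000 + 0.4091 + 0.4792) / 3 = 0.496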